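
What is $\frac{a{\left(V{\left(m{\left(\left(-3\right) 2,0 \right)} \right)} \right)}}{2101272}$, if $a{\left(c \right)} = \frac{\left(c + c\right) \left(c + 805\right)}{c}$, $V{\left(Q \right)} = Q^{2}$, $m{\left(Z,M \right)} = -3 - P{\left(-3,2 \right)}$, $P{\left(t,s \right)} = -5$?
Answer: $\frac{809}{1050636} \approx 0.00077001$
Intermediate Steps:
$m{\left(Z,M \right)} = 2$ ($m{\left(Z,M \right)} = -3 - -5 = -3 + 5 = 2$)
$a{\left(c \right)} = 1610 + 2 c$ ($a{\left(c \right)} = \frac{2 c \left(805 + c\right)}{c} = 1610 + 2 c$)
$\frac{a{\left(V{\left(m{\left(\left(-3\right) 2,0 \right)} \right)} \right)}}{2101272} = \frac{1610 + 2 \cdot 2^{2}}{2101272} = \left(1610 + 2 \cdot 4\right) \frac{1}{2101272} = \left(1610 + 8\right) \frac{1}{2101272} = 1618 \cdot \frac{1}{2101272} = \frac{809}{1050636}$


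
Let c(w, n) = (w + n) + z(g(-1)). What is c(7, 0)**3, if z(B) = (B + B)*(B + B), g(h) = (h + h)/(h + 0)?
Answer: 12167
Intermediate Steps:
g(h) = 2 (g(h) = (2*h)/h = 2)
z(B) = 4*B**2 (z(B) = (2*B)*(2*B) = 4*B**2)
c(w, n) = 16 + n + w (c(w, n) = (w + n) + 4*2**2 = (n + w) + 4*4 = (n + w) + 16 = 16 + n + w)
c(7, 0)**3 = (16 + 0 + 7)**3 = 23**3 = 12167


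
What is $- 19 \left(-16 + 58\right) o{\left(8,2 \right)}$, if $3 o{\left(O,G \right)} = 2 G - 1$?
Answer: $-798$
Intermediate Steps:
$o{\left(O,G \right)} = - \frac{1}{3} + \frac{2 G}{3}$ ($o{\left(O,G \right)} = \frac{2 G - 1}{3} = \frac{-1 + 2 G}{3} = - \frac{1}{3} + \frac{2 G}{3}$)
$- 19 \left(-16 + 58\right) o{\left(8,2 \right)} = - 19 \left(-16 + 58\right) \left(- \frac{1}{3} + \frac{2}{3} \cdot 2\right) = - 19 \cdot 42 \left(- \frac{1}{3} + \frac{4}{3}\right) = - 19 \cdot 42 \cdot 1 = \left(-19\right) 42 = -798$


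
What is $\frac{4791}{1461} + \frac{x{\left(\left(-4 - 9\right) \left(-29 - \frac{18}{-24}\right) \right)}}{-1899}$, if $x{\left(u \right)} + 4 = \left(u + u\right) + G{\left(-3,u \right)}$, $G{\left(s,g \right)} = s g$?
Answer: $\frac{1428223}{411028} \approx 3.4748$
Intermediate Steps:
$G{\left(s,g \right)} = g s$
$x{\left(u \right)} = -4 - u$ ($x{\left(u \right)} = -4 + \left(\left(u + u\right) + u \left(-3\right)\right) = -4 + \left(2 u - 3 u\right) = -4 - u$)
$\frac{4791}{1461} + \frac{x{\left(\left(-4 - 9\right) \left(-29 - \frac{18}{-24}\right) \right)}}{-1899} = \frac{4791}{1461} + \frac{-4 - \left(-4 - 9\right) \left(-29 - \frac{18}{-24}\right)}{-1899} = 4791 \cdot \frac{1}{1461} + \left(-4 - - 13 \left(-29 - - \frac{3}{4}\right)\right) \left(- \frac{1}{1899}\right) = \frac{1597}{487} + \left(-4 - - 13 \left(-29 + \frac{3}{4}\right)\right) \left(- \frac{1}{1899}\right) = \frac{1597}{487} + \left(-4 - \left(-13\right) \left(- \frac{113}{4}\right)\right) \left(- \frac{1}{1899}\right) = \frac{1597}{487} + \left(-4 - \frac{1469}{4}\right) \left(- \frac{1}{1899}\right) = \frac{1597}{487} - - \frac{165}{844} = \frac{1597}{487} + \frac{165}{844} = \frac{1428223}{411028}$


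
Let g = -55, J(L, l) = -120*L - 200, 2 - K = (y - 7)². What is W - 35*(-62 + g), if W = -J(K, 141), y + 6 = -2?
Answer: -22465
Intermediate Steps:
y = -8 (y = -6 - 2 = -8)
K = -223 (K = 2 - (-8 - 7)² = 2 - 1*(-15)² = 2 - 1*225 = 2 - 225 = -223)
J(L, l) = -200 - 120*L
W = -26560 (W = -(-200 - 120*(-223)) = -(-200 + 26760) = -1*26560 = -26560)
W - 35*(-62 + g) = -26560 - 35*(-62 - 55) = -26560 - 35*(-117) = -26560 - 1*(-4095) = -26560 + 4095 = -22465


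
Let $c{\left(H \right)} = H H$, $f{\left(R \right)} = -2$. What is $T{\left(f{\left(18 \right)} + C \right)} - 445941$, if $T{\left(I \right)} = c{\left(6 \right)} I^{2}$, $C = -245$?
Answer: $1750383$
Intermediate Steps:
$c{\left(H \right)} = H^{2}$
$T{\left(I \right)} = 36 I^{2}$ ($T{\left(I \right)} = 6^{2} I^{2} = 36 I^{2}$)
$T{\left(f{\left(18 \right)} + C \right)} - 445941 = 36 \left(-2 - 245\right)^{2} - 445941 = 36 \left(-247\right)^{2} - 445941 = 36 \cdot 61009 - 445941 = 2196324 - 445941 = 1750383$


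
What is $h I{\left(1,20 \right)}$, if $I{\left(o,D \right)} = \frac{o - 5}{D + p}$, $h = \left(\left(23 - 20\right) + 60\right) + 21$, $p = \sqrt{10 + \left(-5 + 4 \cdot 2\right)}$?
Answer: $- \frac{2240}{129} + \frac{112 \sqrt{13}}{129} \approx -14.234$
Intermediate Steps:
$p = \sqrt{13}$ ($p = \sqrt{10 + \left(-5 + 8\right)} = \sqrt{10 + 3} = \sqrt{13} \approx 3.6056$)
$h = 84$ ($h = \left(3 + 60\right) + 21 = 63 + 21 = 84$)
$I{\left(o,D \right)} = \frac{-5 + o}{D + \sqrt{13}}$ ($I{\left(o,D \right)} = \frac{o - 5}{D + \sqrt{13}} = \frac{-5 + o}{D + \sqrt{13}}$)
$h I{\left(1,20 \right)} = 84 \frac{-5 + 1}{20 + \sqrt{13}} = 84 \frac{1}{20 + \sqrt{13}} \left(-4\right) = 84 \left(- \frac{4}{20 + \sqrt{13}}\right) = - \frac{336}{20 + \sqrt{13}}$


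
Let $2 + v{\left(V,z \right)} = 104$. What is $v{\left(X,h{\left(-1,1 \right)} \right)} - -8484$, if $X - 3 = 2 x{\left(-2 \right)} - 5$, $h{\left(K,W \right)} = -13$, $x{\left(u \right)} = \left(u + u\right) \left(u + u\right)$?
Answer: $8586$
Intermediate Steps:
$x{\left(u \right)} = 4 u^{2}$ ($x{\left(u \right)} = 2 u 2 u = 4 u^{2}$)
$X = 30$ ($X = 3 - \left(5 - 2 \cdot 4 \left(-2\right)^{2}\right) = 3 - \left(5 - 2 \cdot 4 \cdot 4\right) = 3 + \left(2 \cdot 16 - 5\right) = 3 + \left(32 - 5\right) = 3 + 27 = 30$)
$v{\left(V,z \right)} = 102$ ($v{\left(V,z \right)} = -2 + 104 = 102$)
$v{\left(X,h{\left(-1,1 \right)} \right)} - -8484 = 102 - -8484 = 102 + 8484 = 8586$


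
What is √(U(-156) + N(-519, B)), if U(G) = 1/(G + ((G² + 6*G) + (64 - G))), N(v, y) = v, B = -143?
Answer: I*√71435062790/11732 ≈ 22.782*I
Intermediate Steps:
U(G) = 1/(64 + G² + 6*G) (U(G) = 1/(G + (64 + G² + 5*G)) = 1/(64 + G² + 6*G))
√(U(-156) + N(-519, B)) = √(1/(64 + (-156)² + 6*(-156)) - 519) = √(1/(64 + 24336 - 936) - 519) = √(1/23464 - 519) = √(-12177815/23464) = I*√71435062790/11732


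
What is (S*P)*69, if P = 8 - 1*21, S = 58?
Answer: -52026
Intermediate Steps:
P = -13 (P = 8 - 21 = -13)
(S*P)*69 = (58*(-13))*69 = -754*69 = -52026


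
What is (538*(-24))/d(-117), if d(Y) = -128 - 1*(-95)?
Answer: 4304/11 ≈ 391.27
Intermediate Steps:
d(Y) = -33 (d(Y) = -128 + 95 = -33)
(538*(-24))/d(-117) = (538*(-24))/(-33) = -12912*(-1/33) = 4304/11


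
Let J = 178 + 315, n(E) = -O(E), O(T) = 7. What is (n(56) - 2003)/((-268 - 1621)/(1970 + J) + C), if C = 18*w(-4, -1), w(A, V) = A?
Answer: 14778/535 ≈ 27.622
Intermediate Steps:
n(E) = -7 (n(E) = -1*7 = -7)
J = 493
C = -72 (C = 18*(-4) = -72)
(n(56) - 2003)/((-268 - 1621)/(1970 + J) + C) = (-7 - 2003)/((-268 - 1621)/(1970 + 493) - 72) = -2010/(-1889/2463 - 72) = -2010/(-179225/2463) = -2010*(-2463/179225) = 14778/535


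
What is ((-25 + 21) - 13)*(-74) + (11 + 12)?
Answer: 1281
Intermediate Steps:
((-25 + 21) - 13)*(-74) + (11 + 12) = (-4 - 13)*(-74) + 23 = -17*(-74) + 23 = 1258 + 23 = 1281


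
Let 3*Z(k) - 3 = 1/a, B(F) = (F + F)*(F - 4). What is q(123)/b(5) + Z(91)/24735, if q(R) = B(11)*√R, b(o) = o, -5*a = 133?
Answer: 394/9869265 + 154*√123/5 ≈ 341.59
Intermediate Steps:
a = -133/5 (a = -⅕*133 = -133/5 ≈ -26.600)
B(F) = 2*F*(-4 + F) (B(F) = (2*F)*(-4 + F) = 2*F*(-4 + F))
q(R) = 154*√R (q(R) = (2*11*(-4 + 11))*√R = (2*11*7)*√R = 154*√R)
Z(k) = 394/399 (Z(k) = 1 + 1/(3*(-133/5)) = 1 + (⅓)*(-5/133) = 1 - 5/399 = 394/399)
q(123)/b(5) + Z(91)/24735 = (154*√123)/5 + (394/399)/24735 = (154*√123)*(⅕) + (394/399)*(1/24735) = 154*√123/5 + 394/9869265 = 394/9869265 + 154*√123/5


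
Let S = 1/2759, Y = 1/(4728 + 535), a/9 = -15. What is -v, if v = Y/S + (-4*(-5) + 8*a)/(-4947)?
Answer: -19227553/26036061 ≈ -0.73850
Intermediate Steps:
a = -135 (a = 9*(-15) = -135)
Y = 1/5263 ≈ 0.00019001
S = 1/2759 ≈ 0.00036245
v = 19227553/26036061 (v = 1/(5263*(1/2759)) + (-4*(-5) + 8*(-135))/(-4947) = (1/5263)*2759 + (20 - 1080)*(-1/4947) = 2759/5263 - 1060*(-1/4947) = 2759/5263 + 1060/4947 = 19227553/26036061 ≈ 0.73850)
-v = -1*19227553/26036061 = -19227553/26036061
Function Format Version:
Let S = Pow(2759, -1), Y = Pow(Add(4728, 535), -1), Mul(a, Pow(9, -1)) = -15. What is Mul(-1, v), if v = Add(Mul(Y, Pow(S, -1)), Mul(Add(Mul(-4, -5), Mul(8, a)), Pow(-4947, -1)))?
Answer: Rational(-19227553, 26036061) ≈ -0.73850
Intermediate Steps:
a = -135 (a = Mul(9, -15) = -135)
Y = Rational(1, 5263) (Y = Pow(5263, -1) = Rational(1, 5263) ≈ 0.00019001)
S = Rational(1, 2759) ≈ 0.00036245
v = Rational(19227553, 26036061) (v = Add(Mul(Rational(1, 5263), Pow(Rational(1, 2759), -1)), Mul(Add(Mul(-4, -5), Mul(8, -135)), Pow(-4947, -1))) = Add(Mul(Rational(1, 5263), 2759), Mul(Add(20, -1080), Rational(-1, 4947))) = Add(Rational(2759, 5263), Mul(-1060, Rational(-1, 4947))) = Add(Rational(2759, 5263), Rational(1060, 4947)) = Rational(19227553, 26036061) ≈ 0.73850)
Mul(-1, v) = Mul(-1, Rational(19227553, 26036061)) = Rational(-19227553, 26036061)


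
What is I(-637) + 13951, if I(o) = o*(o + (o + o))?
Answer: 1231258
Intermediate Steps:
I(o) = 3*o² (I(o) = o*(o + 2*o) = o*(3*o) = 3*o²)
I(-637) + 13951 = 3*(-637)² + 13951 = 3*405769 + 13951 = 1217307 + 13951 = 1231258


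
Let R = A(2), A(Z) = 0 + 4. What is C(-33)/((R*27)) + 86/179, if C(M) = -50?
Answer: 169/9666 ≈ 0.017484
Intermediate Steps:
A(Z) = 4
R = 4
C(-33)/((R*27)) + 86/179 = -50/(4*27) + 86/179 = -50/108 + 86*(1/179) = -50*1/108 + 86/179 = -25/54 + 86/179 = 169/9666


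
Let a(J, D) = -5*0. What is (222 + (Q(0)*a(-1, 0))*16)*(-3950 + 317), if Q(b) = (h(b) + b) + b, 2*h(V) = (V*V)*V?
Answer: -806526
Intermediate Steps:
h(V) = V³/2 (h(V) = ((V*V)*V)/2 = (V²*V)/2 = V³/2)
Q(b) = b³/2 + 2*b (Q(b) = (b³/2 + b) + b = (b + b³/2) + b = b³/2 + 2*b)
a(J, D) = 0
(222 + (Q(0)*a(-1, 0))*16)*(-3950 + 317) = (222 + (((½)*0*(4 + 0²))*0)*16)*(-3950 + 317) = (222 + (((½)*0*(4 + 0))*0)*16)*(-3633) = (222 + (((½)*0*4)*0)*16)*(-3633) = (222 + (0*0)*16)*(-3633) = (222 + 0*16)*(-3633) = (222 + 0)*(-3633) = 222*(-3633) = -806526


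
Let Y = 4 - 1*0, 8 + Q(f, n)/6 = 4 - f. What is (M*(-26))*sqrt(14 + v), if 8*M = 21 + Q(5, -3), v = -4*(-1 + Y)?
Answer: 429*sqrt(2)/4 ≈ 151.67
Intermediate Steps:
Q(f, n) = -24 - 6*f (Q(f, n) = -48 + 6*(4 - f) = -48 + (24 - 6*f) = -24 - 6*f)
Y = 4 (Y = 4 + 0 = 4)
v = -12 (v = -4*(-1 + 4) = -4*3 = -12)
M = -33/8 (M = (21 + (-24 - 6*5))/8 = (21 + (-24 - 30))/8 = (21 - 54)/8 = (1/8)*(-33) = -33/8 ≈ -4.1250)
(M*(-26))*sqrt(14 + v) = (-33/8*(-26))*sqrt(14 - 12) = 429*sqrt(2)/4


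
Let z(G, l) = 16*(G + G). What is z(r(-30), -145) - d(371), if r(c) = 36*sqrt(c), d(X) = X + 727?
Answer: -1098 + 1152*I*sqrt(30) ≈ -1098.0 + 6309.8*I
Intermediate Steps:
d(X) = 727 + X
z(G, l) = 32*G (z(G, l) = 16*(2*G) = 32*G)
z(r(-30), -145) - d(371) = 32*(36*sqrt(-30)) - (727 + 371) = 32*(36*(I*sqrt(30))) - 1*1098 = 32*(36*I*sqrt(30)) - 1098 = 1152*I*sqrt(30) - 1098 = -1098 + 1152*I*sqrt(30)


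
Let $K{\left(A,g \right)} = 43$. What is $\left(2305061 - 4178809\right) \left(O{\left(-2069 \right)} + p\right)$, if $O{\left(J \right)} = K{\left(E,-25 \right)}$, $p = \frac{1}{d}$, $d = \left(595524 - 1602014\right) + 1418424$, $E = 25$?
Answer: $- \frac{16595001872462}{205967} \approx -8.0571 \cdot 10^{7}$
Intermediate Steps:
$d = 411934$ ($d = -1006490 + 1418424 = 411934$)
$p = \frac{1}{411934} \approx 2.4276 \cdot 10^{-6}$
$O{\left(J \right)} = 43$
$\left(2305061 - 4178809\right) \left(O{\left(-2069 \right)} + p\right) = \left(2305061 - 4178809\right) \left(43 + \frac{1}{411934}\right) = \left(-1873748\right) \frac{17713163}{411934} = - \frac{16595001872462}{205967}$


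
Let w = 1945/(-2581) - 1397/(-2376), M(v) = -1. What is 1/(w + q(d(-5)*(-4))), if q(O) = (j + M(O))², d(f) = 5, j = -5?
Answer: 557496/19977523 ≈ 0.027906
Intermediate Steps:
w = -92333/557496 (w = 1945*(-1/2581) - 1397*(-1/2376) = -1945/2581 + 127/216 = -92333/557496 ≈ -0.16562)
q(O) = 36 (q(O) = (-5 - 1)² = (-6)² = 36)
1/(w + q(d(-5)*(-4))) = 1/(-92333/557496 + 36) = 1/(19977523/557496) = 557496/19977523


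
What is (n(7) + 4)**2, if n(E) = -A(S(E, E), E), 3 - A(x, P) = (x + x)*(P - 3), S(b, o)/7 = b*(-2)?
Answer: 613089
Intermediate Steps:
S(b, o) = -14*b (S(b, o) = 7*(b*(-2)) = 7*(-2*b) = -14*b)
A(x, P) = 3 - 2*x*(-3 + P) (A(x, P) = 3 - (x + x)*(P - 3) = 3 - 2*x*(-3 + P))
n(E) = -3 - 28*E**2 + 84*E (n(E) = -(3 + 6*(-14*E) - 2*E*(-14*E)) = -(3 - 84*E + 28*E**2) = -3 - 28*E**2 + 84*E)
(n(7) + 4)**2 = ((-3 - 28*7**2 + 84*7) + 4)**2 = ((-3 - 28*49 + 588) + 4)**2 = ((-3 - 1372 + 588) + 4)**2 = (-787 + 4)**2 = (-783)**2 = 613089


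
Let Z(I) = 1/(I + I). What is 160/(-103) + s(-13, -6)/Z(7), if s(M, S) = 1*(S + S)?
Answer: -17464/103 ≈ -169.55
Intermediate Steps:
s(M, S) = 2*S (s(M, S) = 1*(2*S) = 2*S)
Z(I) = 1/(2*I)
160/(-103) + s(-13, -6)/Z(7) = 160/(-103) + (2*(-6))/(((½)/7)) = 160*(-1/103) - 12/((½)*(⅐)) = -160/103 - 12/1/14 = -160/103 - 12*14 = -160/103 - 168 = -17464/103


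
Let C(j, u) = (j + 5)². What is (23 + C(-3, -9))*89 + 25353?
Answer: 27756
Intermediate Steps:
C(j, u) = (5 + j)²
(23 + C(-3, -9))*89 + 25353 = (23 + (5 - 3)²)*89 + 25353 = (23 + 2²)*89 + 25353 = (23 + 4)*89 + 25353 = 27*89 + 25353 = 2403 + 25353 = 27756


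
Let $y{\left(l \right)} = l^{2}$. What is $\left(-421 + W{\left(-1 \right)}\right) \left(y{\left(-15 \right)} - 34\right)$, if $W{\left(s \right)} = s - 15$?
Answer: $-83467$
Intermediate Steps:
$W{\left(s \right)} = -15 + s$
$\left(-421 + W{\left(-1 \right)}\right) \left(y{\left(-15 \right)} - 34\right) = \left(-421 - 16\right) \left(\left(-15\right)^{2} - 34\right) = \left(-421 - 16\right) \left(225 - 34\right) = \left(-437\right) 191 = -83467$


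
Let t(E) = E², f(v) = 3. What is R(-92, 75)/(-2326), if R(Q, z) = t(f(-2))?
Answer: -9/2326 ≈ -0.0038693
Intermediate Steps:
R(Q, z) = 9 (R(Q, z) = 3² = 9)
R(-92, 75)/(-2326) = 9/(-2326) = 9*(-1/2326) = -9/2326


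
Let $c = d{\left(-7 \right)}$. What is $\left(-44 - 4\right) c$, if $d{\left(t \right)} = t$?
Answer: $336$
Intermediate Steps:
$c = -7$
$\left(-44 - 4\right) c = \left(-44 - 4\right) \left(-7\right) = \left(-48\right) \left(-7\right) = 336$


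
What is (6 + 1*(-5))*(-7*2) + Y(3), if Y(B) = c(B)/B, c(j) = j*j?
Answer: -11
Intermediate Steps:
c(j) = j**2
Y(B) = B (Y(B) = B**2/B = B)
(6 + 1*(-5))*(-7*2) + Y(3) = (6 + 1*(-5))*(-7*2) + 3 = (6 - 5)*(-14) + 3 = 1*(-14) + 3 = -14 + 3 = -11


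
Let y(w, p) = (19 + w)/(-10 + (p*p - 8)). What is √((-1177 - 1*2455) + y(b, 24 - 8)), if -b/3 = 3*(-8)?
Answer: 5*I*√167926/34 ≈ 60.263*I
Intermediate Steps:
b = 72 (b = -9*(-8) = -3*(-24) = 72)
y(w, p) = (19 + w)/(-18 + p²) (y(w, p) = (19 + w)/(-10 + (p² - 8)) = (19 + w)/(-10 + (-8 + p²)) = (19 + w)/(-18 + p²))
√((-1177 - 1*2455) + y(b, 24 - 8)) = √((-1177 - 1*2455) + (19 + 72)/(-18 + (24 - 8)²)) = √((-1177 - 2455) + 91/(-18 + 16²)) = √(-3632 + 91/(-18 + 256)) = √(-3632 + 91/238) = √(-3632 + (1/238)*91) = √(-3632 + 13/34) = √(-123475/34) = 5*I*√167926/34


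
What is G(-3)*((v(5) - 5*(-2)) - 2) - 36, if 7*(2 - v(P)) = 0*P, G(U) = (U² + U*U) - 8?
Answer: 64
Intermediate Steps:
G(U) = -8 + 2*U² (G(U) = (U² + U²) - 8 = 2*U² - 8 = -8 + 2*U²)
v(P) = 2 (v(P) = 2 - 0*P = 2 - ⅐*0 = 2 + 0 = 2)
G(-3)*((v(5) - 5*(-2)) - 2) - 36 = (-8 + 2*(-3)²)*((2 - 5*(-2)) - 2) - 36 = (-8 + 2*9)*((2 + 10) - 2) - 36 = (-8 + 18)*(12 - 2) - 36 = 10*10 - 36 = 100 - 36 = 64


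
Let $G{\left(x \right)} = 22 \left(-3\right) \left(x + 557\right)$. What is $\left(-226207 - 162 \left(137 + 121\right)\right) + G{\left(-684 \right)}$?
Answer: $-259621$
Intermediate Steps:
$G{\left(x \right)} = -36762 - 66 x$ ($G{\left(x \right)} = - 66 \left(557 + x\right) = -36762 - 66 x$)
$\left(-226207 - 162 \left(137 + 121\right)\right) + G{\left(-684 \right)} = \left(-226207 - 162 \left(137 + 121\right)\right) - -8382 = \left(-226207 - 41796\right) + \left(-36762 + 45144\right) = \left(-226207 - 41796\right) + 8382 = -268003 + 8382 = -259621$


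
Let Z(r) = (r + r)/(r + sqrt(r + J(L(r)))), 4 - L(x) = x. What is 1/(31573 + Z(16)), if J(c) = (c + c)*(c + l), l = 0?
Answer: 94687/2988542251 - 8*sqrt(19)/2988542251 ≈ 3.1672e-5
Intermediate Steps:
L(x) = 4 - x
J(c) = 2*c**2 (J(c) = (c + c)*(c + 0) = (2*c)*c = 2*c**2)
Z(r) = 2*r/(r + sqrt(r + 2*(4 - r)**2)) (Z(r) = (r + r)/(r + sqrt(r + 2*(4 - r)**2)) = (2*r)/(r + sqrt(r + 2*(4 - r)**2)) = 2*r/(r + sqrt(r + 2*(4 - r)**2)))
1/(31573 + Z(16)) = 1/(31573 + 2*16/(16 + sqrt(16 + 2*(-4 + 16)**2))) = 1/(31573 + 2*16/(16 + sqrt(16 + 2*12**2))) = 1/(31573 + 2*16/(16 + sqrt(16 + 2*144))) = 1/(31573 + 2*16/(16 + sqrt(16 + 288))) = 1/(31573 + 2*16/(16 + sqrt(304))) = 1/(31573 + 2*16/(16 + 4*sqrt(19))) = 1/(31573 + 32/(16 + 4*sqrt(19)))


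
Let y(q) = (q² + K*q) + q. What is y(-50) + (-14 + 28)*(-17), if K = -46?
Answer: 4512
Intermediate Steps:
y(q) = q² - 45*q (y(q) = (q² - 46*q) + q = q² - 45*q)
y(-50) + (-14 + 28)*(-17) = -50*(-45 - 50) + (-14 + 28)*(-17) = -50*(-95) + 14*(-17) = 4750 - 238 = 4512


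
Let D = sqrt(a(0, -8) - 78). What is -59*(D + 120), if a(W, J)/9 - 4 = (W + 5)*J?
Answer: -7080 - 59*I*sqrt(402) ≈ -7080.0 - 1182.9*I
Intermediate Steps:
a(W, J) = 36 + 9*J*(5 + W) (a(W, J) = 36 + 9*((W + 5)*J) = 36 + 9*((5 + W)*J) = 36 + 9*(J*(5 + W)) = 36 + 9*J*(5 + W))
D = I*sqrt(402) (D = sqrt((36 + 45*(-8) + 9*(-8)*0) - 78) = sqrt((36 - 360 + 0) - 78) = sqrt(-324 - 78) = sqrt(-402) = I*sqrt(402) ≈ 20.05*I)
-59*(D + 120) = -59*(I*sqrt(402) + 120) = -59*(120 + I*sqrt(402)) = -7080 - 59*I*sqrt(402)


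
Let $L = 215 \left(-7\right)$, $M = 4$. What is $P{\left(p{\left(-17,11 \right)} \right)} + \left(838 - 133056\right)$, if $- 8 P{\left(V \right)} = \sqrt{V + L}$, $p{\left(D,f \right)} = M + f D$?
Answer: $-132218 - \frac{i \sqrt{422}}{4} \approx -1.3222 \cdot 10^{5} - 5.1357 i$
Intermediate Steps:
$L = -1505$
$p{\left(D,f \right)} = 4 + D f$ ($p{\left(D,f \right)} = 4 + f D = 4 + D f$)
$P{\left(V \right)} = - \frac{\sqrt{-1505 + V}}{8}$ ($P{\left(V \right)} = - \frac{\sqrt{V - 1505}}{8} = - \frac{\sqrt{-1505 + V}}{8}$)
$P{\left(p{\left(-17,11 \right)} \right)} + \left(838 - 133056\right) = - \frac{\sqrt{-1505 + \left(4 - 187\right)}}{8} + \left(838 - 133056\right) = - \frac{\sqrt{-1505 - 183}}{8} - 132218 = - \frac{\sqrt{-1688}}{8} - 132218 = - \frac{2 i \sqrt{422}}{8} - 132218 = - \frac{i \sqrt{422}}{4} - 132218 = -132218 - \frac{i \sqrt{422}}{4}$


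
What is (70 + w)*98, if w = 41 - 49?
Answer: 6076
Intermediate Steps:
w = -8
(70 + w)*98 = (70 - 8)*98 = 62*98 = 6076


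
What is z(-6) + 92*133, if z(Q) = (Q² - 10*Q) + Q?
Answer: 12326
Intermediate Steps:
z(Q) = Q² - 9*Q
z(-6) + 92*133 = -6*(-9 - 6) + 92*133 = -6*(-15) + 12236 = 90 + 12236 = 12326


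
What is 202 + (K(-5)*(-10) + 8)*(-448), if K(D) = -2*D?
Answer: 41418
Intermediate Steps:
202 + (K(-5)*(-10) + 8)*(-448) = 202 + (-2*(-5)*(-10) + 8)*(-448) = 202 + (10*(-10) + 8)*(-448) = 202 + (-100 + 8)*(-448) = 202 - 92*(-448) = 202 + 41216 = 41418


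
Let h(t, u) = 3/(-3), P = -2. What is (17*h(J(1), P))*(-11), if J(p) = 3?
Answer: 187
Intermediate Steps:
h(t, u) = -1 (h(t, u) = 3*(-⅓) = -1)
(17*h(J(1), P))*(-11) = (17*(-1))*(-11) = -17*(-11) = 187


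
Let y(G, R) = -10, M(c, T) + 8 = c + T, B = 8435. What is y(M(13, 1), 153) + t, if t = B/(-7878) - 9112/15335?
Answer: -1409226361/120809130 ≈ -11.665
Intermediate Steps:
M(c, T) = -8 + T + c (M(c, T) = -8 + (c + T) = -8 + (T + c) = -8 + T + c)
t = -201135061/120809130 (t = 8435/(-7878) - 9112/15335 = 8435*(-1/7878) - 9112*1/15335 = -8435/7878 - 9112/15335 = -201135061/120809130 ≈ -1.6649)
y(M(13, 1), 153) + t = -10 - 201135061/120809130 = -1409226361/120809130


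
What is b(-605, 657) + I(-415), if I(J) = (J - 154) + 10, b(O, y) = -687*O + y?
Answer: 415733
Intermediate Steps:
b(O, y) = y - 687*O
I(J) = -144 + J (I(J) = (-154 + J) + 10 = -144 + J)
b(-605, 657) + I(-415) = (657 - 687*(-605)) + (-144 - 415) = (657 + 415635) - 559 = 416292 - 559 = 415733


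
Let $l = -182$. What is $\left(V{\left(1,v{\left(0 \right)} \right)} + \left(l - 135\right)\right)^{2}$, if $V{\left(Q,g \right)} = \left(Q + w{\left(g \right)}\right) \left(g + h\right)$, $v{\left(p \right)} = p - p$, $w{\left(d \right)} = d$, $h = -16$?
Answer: $110889$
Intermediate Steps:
$v{\left(p \right)} = 0$
$V{\left(Q,g \right)} = \left(-16 + g\right) \left(Q + g\right)$ ($V{\left(Q,g \right)} = \left(Q + g\right) \left(g - 16\right) = \left(Q + g\right) \left(-16 + g\right) = \left(-16 + g\right) \left(Q + g\right)$)
$\left(V{\left(1,v{\left(0 \right)} \right)} + \left(l - 135\right)\right)^{2} = \left(\left(0^{2} - 16 - 0 + 1 \cdot 0\right) - 317\right)^{2} = \left(\left(0 - 16 + 0 + 0\right) - 317\right)^{2} = \left(-16 - 317\right)^{2} = \left(-333\right)^{2} = 110889$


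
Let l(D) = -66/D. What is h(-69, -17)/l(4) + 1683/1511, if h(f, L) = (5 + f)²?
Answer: -12322573/49863 ≈ -247.13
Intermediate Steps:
h(-69, -17)/l(4) + 1683/1511 = (5 - 69)²/((-66/4)) + 1683/1511 = (-64)²/((-66*¼)) + 1683*(1/1511) = 4096/(-33/2) + 1683/1511 = 4096*(-2/33) + 1683/1511 = -8192/33 + 1683/1511 = -12322573/49863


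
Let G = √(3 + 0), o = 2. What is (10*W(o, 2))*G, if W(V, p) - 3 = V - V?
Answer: 30*√3 ≈ 51.962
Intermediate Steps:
G = √3 ≈ 1.7320
W(V, p) = 3 (W(V, p) = 3 + (V - V) = 3 + 0 = 3)
(10*W(o, 2))*G = (10*3)*√3 = 30*√3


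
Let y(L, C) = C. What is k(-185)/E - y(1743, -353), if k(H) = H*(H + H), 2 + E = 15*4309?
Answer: 22883899/64633 ≈ 354.06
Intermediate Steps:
E = 64633 (E = -2 + 15*4309 = -2 + 64635 = 64633)
k(H) = 2*H**2 (k(H) = H*(2*H) = 2*H**2)
k(-185)/E - y(1743, -353) = (2*(-185)**2)/64633 - 1*(-353) = (2*34225)*(1/64633) + 353 = 68450*(1/64633) + 353 = 68450/64633 + 353 = 22883899/64633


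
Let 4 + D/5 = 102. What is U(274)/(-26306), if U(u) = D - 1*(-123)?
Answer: -613/26306 ≈ -0.023303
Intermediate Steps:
D = 490 (D = -20 + 5*102 = -20 + 510 = 490)
U(u) = 613 (U(u) = 490 - 1*(-123) = 490 + 123 = 613)
U(274)/(-26306) = 613/(-26306) = 613*(-1/26306) = -613/26306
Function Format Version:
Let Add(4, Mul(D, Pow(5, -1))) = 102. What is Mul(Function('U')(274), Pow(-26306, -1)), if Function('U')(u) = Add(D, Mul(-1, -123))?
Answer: Rational(-613, 26306) ≈ -0.023303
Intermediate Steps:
D = 490 (D = Add(-20, Mul(5, 102)) = Add(-20, 510) = 490)
Function('U')(u) = 613 (Function('U')(u) = Add(490, Mul(-1, -123)) = Add(490, 123) = 613)
Mul(Function('U')(274), Pow(-26306, -1)) = Mul(613, Pow(-26306, -1)) = Mul(613, Rational(-1, 26306)) = Rational(-613, 26306)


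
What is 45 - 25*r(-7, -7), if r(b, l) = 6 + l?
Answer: 70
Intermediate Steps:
45 - 25*r(-7, -7) = 45 - 25*(6 - 7) = 45 - 25*(-1) = 45 + 25 = 70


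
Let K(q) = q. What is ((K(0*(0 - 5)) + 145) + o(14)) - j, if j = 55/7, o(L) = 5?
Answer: 995/7 ≈ 142.14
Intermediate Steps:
j = 55/7 (j = 55*(⅐) = 55/7 ≈ 7.8571)
((K(0*(0 - 5)) + 145) + o(14)) - j = ((0*(0 - 5) + 145) + 5) - 1*55/7 = ((0*(-5) + 145) + 5) - 55/7 = ((0 + 145) + 5) - 55/7 = (145 + 5) - 55/7 = 150 - 55/7 = 995/7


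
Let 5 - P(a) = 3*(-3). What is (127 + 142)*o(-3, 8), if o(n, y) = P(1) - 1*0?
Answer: 3766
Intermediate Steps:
P(a) = 14 (P(a) = 5 - 3*(-3) = 5 - 1*(-9) = 5 + 9 = 14)
o(n, y) = 14 (o(n, y) = 14 - 1*0 = 14 + 0 = 14)
(127 + 142)*o(-3, 8) = (127 + 142)*14 = 269*14 = 3766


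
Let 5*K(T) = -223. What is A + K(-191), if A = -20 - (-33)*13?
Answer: 1822/5 ≈ 364.40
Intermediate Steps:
K(T) = -223/5 (K(T) = (⅕)*(-223) = -223/5)
A = 409 (A = -20 - 11*(-39) = -20 + 429 = 409)
A + K(-191) = 409 - 223/5 = 1822/5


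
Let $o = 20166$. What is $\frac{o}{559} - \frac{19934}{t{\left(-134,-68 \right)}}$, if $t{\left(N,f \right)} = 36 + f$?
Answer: $\frac{5894209}{8944} \approx 659.01$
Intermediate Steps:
$\frac{o}{559} - \frac{19934}{t{\left(-134,-68 \right)}} = \frac{20166}{559} - \frac{19934}{36 - 68} = 20166 \cdot \frac{1}{559} - \frac{19934}{-32} = \frac{20166}{559} - - \frac{9967}{16} = \frac{20166}{559} + \frac{9967}{16} = \frac{5894209}{8944}$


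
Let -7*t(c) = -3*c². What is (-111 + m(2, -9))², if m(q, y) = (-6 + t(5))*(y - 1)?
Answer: 1225449/49 ≈ 25009.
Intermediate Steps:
t(c) = 3*c²/7 (t(c) = -(-3)*c²/7 = 3*c²/7)
m(q, y) = -33/7 + 33*y/7 (m(q, y) = (-6 + (3/7)*5²)*(y - 1) = (-6 + (3/7)*25)*(-1 + y) = (-6 + 75/7)*(-1 + y) = 33*(-1 + y)/7 = -33/7 + 33*y/7)
(-111 + m(2, -9))² = (-111 + (-33/7 + (33/7)*(-9)))² = (-111 + (-33/7 - 297/7))² = (-111 - 330/7)² = (-1107/7)² = 1225449/49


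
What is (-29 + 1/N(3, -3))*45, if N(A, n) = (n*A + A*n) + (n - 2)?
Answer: -30060/23 ≈ -1307.0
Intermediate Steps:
N(A, n) = -2 + n + 2*A*n (N(A, n) = (A*n + A*n) + (-2 + n) = 2*A*n + (-2 + n) = -2 + n + 2*A*n)
(-29 + 1/N(3, -3))*45 = (-29 + 1/(-2 - 3 + 2*3*(-3)))*45 = (-29 + 1/(-2 - 3 - 18))*45 = (-29 + 1/(-23))*45 = (-29 - 1/23)*45 = -668/23*45 = -30060/23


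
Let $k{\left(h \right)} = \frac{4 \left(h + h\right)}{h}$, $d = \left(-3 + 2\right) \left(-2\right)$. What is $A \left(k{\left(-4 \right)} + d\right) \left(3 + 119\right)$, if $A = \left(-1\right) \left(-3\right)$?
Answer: $3660$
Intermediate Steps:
$d = 2$ ($d = \left(-1\right) \left(-2\right) = 2$)
$k{\left(h \right)} = 8$ ($k{\left(h \right)} = \frac{4 \cdot 2 h}{h} = \frac{8 h}{h} = 8$)
$A = 3$
$A \left(k{\left(-4 \right)} + d\right) \left(3 + 119\right) = 3 \left(8 + 2\right) \left(3 + 119\right) = 3 \cdot 10 \cdot 122 = 3 \cdot 1220 = 3660$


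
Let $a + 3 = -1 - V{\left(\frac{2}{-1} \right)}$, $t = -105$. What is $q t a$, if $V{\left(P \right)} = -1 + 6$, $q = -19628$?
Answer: $-18548460$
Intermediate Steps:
$V{\left(P \right)} = 5$
$a = -9$ ($a = -3 - 6 = -9$)
$q t a = - 19628 \left(\left(-105\right) \left(-9\right)\right) = \left(-19628\right) 945 = -18548460$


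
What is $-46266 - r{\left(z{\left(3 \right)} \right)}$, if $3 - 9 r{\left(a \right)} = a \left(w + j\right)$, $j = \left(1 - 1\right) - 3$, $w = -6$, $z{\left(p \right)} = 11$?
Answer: $- \frac{138832}{3} \approx -46277.0$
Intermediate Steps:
$j = -3$ ($j = 0 - 3 = -3$)
$r{\left(a \right)} = \frac{1}{3} + a$ ($r{\left(a \right)} = \frac{1}{3} - \frac{a \left(-6 - 3\right)}{9} = \frac{1}{3} - \frac{a \left(-9\right)}{9} = \frac{1}{3} - \frac{\left(-9\right) a}{9} = \frac{1}{3} + a$)
$-46266 - r{\left(z{\left(3 \right)} \right)} = -46266 - \left(\frac{1}{3} + 11\right) = -46266 - \frac{34}{3} = - \frac{138832}{3}$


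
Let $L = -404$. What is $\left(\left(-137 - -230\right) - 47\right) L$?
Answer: $-18584$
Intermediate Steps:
$\left(\left(-137 - -230\right) - 47\right) L = \left(\left(-137 - -230\right) - 47\right) \left(-404\right) = \left(\left(-137 + 230\right) - 47\right) \left(-404\right) = \left(93 - 47\right) \left(-404\right) = 46 \left(-404\right) = -18584$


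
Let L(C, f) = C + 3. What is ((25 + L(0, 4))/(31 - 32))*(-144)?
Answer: 4032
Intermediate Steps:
L(C, f) = 3 + C
((25 + L(0, 4))/(31 - 32))*(-144) = ((25 + (3 + 0))/(31 - 32))*(-144) = ((25 + 3)/(-1))*(-144) = (28*(-1))*(-144) = -28*(-144) = 4032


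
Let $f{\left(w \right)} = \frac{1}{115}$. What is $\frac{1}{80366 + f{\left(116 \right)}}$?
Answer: $\frac{115}{9242091} \approx 1.2443 \cdot 10^{-5}$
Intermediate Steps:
$f{\left(w \right)} = \frac{1}{115}$
$\frac{1}{80366 + f{\left(116 \right)}} = \frac{1}{80366 + \frac{1}{115}} = \frac{1}{\frac{9242091}{115}} = \frac{115}{9242091}$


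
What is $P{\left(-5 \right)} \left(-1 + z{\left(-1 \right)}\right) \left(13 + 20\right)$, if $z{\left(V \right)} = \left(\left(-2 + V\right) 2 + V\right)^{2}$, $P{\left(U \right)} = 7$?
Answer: $11088$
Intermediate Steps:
$z{\left(V \right)} = \left(-4 + 3 V\right)^{2}$ ($z{\left(V \right)} = \left(\left(-4 + 2 V\right) + V\right)^{2} = \left(-4 + 3 V\right)^{2}$)
$P{\left(-5 \right)} \left(-1 + z{\left(-1 \right)}\right) \left(13 + 20\right) = 7 \left(-1 + \left(-4 + 3 \left(-1\right)\right)^{2}\right) \left(13 + 20\right) = 7 \left(-1 + \left(-4 - 3\right)^{2}\right) 33 = 7 \left(-1 + \left(-7\right)^{2}\right) 33 = 7 \left(-1 + 49\right) 33 = 7 \cdot 48 \cdot 33 = 336 \cdot 33 = 11088$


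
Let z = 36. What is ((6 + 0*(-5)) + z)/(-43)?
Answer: -42/43 ≈ -0.97674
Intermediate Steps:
((6 + 0*(-5)) + z)/(-43) = ((6 + 0*(-5)) + 36)/(-43) = -((6 + 0) + 36)/43 = -(6 + 36)/43 = -1/43*42 = -42/43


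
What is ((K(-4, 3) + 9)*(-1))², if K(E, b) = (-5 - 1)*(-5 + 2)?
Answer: 729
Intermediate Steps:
K(E, b) = 18 (K(E, b) = -6*(-3) = 18)
((K(-4, 3) + 9)*(-1))² = ((18 + 9)*(-1))² = (27*(-1))² = (-27)² = 729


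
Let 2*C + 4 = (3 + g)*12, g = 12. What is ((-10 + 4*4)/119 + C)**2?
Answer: 109788484/14161 ≈ 7752.9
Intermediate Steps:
C = 88 (C = -2 + ((3 + 12)*12)/2 = -2 + (15*12)/2 = -2 + (1/2)*180 = -2 + 90 = 88)
((-10 + 4*4)/119 + C)**2 = ((-10 + 4*4)/119 + 88)**2 = ((-10 + 16)*(1/119) + 88)**2 = (6*(1/119) + 88)**2 = (6/119 + 88)**2 = (10478/119)**2 = 109788484/14161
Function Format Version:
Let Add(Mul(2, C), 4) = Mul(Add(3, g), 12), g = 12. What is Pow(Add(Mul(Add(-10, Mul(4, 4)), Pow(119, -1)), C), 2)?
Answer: Rational(109788484, 14161) ≈ 7752.9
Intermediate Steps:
C = 88 (C = Add(-2, Mul(Rational(1, 2), Mul(Add(3, 12), 12))) = Add(-2, Mul(Rational(1, 2), Mul(15, 12))) = Add(-2, Mul(Rational(1, 2), 180)) = Add(-2, 90) = 88)
Pow(Add(Mul(Add(-10, Mul(4, 4)), Pow(119, -1)), C), 2) = Pow(Add(Mul(Add(-10, Mul(4, 4)), Pow(119, -1)), 88), 2) = Pow(Add(Mul(Add(-10, 16), Rational(1, 119)), 88), 2) = Pow(Add(Mul(6, Rational(1, 119)), 88), 2) = Pow(Add(Rational(6, 119), 88), 2) = Pow(Rational(10478, 119), 2) = Rational(109788484, 14161)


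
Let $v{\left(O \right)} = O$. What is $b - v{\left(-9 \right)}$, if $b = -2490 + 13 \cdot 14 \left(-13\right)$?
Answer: $-4847$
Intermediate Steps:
$b = -4856$ ($b = -2490 + 182 \left(-13\right) = -2490 - 2366 = -4856$)
$b - v{\left(-9 \right)} = -4856 - -9 = -4856 + 9 = -4847$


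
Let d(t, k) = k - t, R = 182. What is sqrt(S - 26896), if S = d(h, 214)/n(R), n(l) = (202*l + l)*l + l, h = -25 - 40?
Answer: I*sqrt(1216154728072836370)/6724354 ≈ 164.0*I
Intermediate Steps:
h = -65
n(l) = l + 203*l**2 (n(l) = (203*l)*l + l = 203*l**2 + l = l + 203*l**2)
S = 279/6724354 (S = (214 - 1*(-65))/((182*(1 + 203*182))) = (214 + 65)/((182*(1 + 36946))) = 279/((182*36947)) = 279/6724354 ≈ 4.1491e-5)
sqrt(S - 26896) = sqrt(279/6724354 - 26896) = sqrt(-180858224905/6724354) = I*sqrt(1216154728072836370)/6724354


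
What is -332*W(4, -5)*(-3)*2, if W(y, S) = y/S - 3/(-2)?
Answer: 6972/5 ≈ 1394.4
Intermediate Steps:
W(y, S) = 3/2 + y/S (W(y, S) = y/S - 3*(-½) = y/S + 3/2 = 3/2 + y/S)
-332*W(4, -5)*(-3)*2 = -332*(3/2 + 4/(-5))*(-3)*2 = -332*(3/2 + 4*(-⅕))*(-3)*2 = -332*(3/2 - ⅘)*(-3)*2 = -332*(7/10)*(-3)*2 = -(-3486)*2/5 = -332*(-21/5) = 6972/5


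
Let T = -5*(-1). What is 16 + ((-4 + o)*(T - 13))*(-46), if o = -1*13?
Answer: -6240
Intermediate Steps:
o = -13
T = 5
16 + ((-4 + o)*(T - 13))*(-46) = 16 + ((-4 - 13)*(5 - 13))*(-46) = 16 - 17*(-8)*(-46) = 16 + 136*(-46) = 16 - 6256 = -6240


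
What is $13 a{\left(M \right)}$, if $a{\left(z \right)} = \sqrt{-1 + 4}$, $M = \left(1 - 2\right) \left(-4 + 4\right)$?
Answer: $13 \sqrt{3} \approx 22.517$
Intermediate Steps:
$M = 0$ ($M = \left(-1\right) 0 = 0$)
$a{\left(z \right)} = \sqrt{3}$
$13 a{\left(M \right)} = 13 \sqrt{3}$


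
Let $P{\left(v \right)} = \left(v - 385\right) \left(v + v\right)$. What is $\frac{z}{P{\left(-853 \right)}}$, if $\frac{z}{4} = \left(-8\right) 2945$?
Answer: $- \frac{23560}{528007} \approx -0.044621$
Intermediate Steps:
$z = -94240$ ($z = 4 \left(\left(-8\right) 2945\right) = 4 \left(-23560\right) = -94240$)
$P{\left(v \right)} = 2 v \left(-385 + v\right)$ ($P{\left(v \right)} = \left(-385 + v\right) 2 v = 2 v \left(-385 + v\right)$)
$\frac{z}{P{\left(-853 \right)}} = - \frac{94240}{2 \left(-853\right) \left(-385 - 853\right)} = - \frac{94240}{2 \left(-853\right) \left(-1238\right)} = - \frac{94240}{2112028} = \left(-94240\right) \frac{1}{2112028} = - \frac{23560}{528007}$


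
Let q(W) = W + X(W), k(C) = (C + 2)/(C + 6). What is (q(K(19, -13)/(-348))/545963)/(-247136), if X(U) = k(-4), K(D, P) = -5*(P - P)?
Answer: 1/134927111968 ≈ 7.4114e-12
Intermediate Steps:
k(C) = (2 + C)/(6 + C)
K(D, P) = 0 (K(D, P) = -5*0 = 0)
X(U) = -1 (X(U) = (2 - 4)/(6 - 4) = -2/2 = (½)*(-2) = -1)
q(W) = -1 + W (q(W) = W - 1 = -1 + W)
(q(K(19, -13)/(-348))/545963)/(-247136) = ((-1 + 0/(-348))/545963)/(-247136) = ((-1 + 0*(-1/348))*(1/545963))*(-1/247136) = ((-1 + 0)*(1/545963))*(-1/247136) = -1*1/545963*(-1/247136) = -1/545963*(-1/247136) = 1/134927111968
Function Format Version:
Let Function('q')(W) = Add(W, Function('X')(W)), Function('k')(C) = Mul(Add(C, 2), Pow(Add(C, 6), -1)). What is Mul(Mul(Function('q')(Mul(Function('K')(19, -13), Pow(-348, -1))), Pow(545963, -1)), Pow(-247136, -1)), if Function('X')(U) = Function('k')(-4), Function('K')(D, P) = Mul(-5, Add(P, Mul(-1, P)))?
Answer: Rational(1, 134927111968) ≈ 7.4114e-12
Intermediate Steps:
Function('k')(C) = Mul(Pow(Add(6, C), -1), Add(2, C)) (Function('k')(C) = Mul(Add(2, C), Pow(Add(6, C), -1)) = Mul(Pow(Add(6, C), -1), Add(2, C)))
Function('K')(D, P) = 0 (Function('K')(D, P) = Mul(-5, 0) = 0)
Function('X')(U) = -1 (Function('X')(U) = Mul(Pow(Add(6, -4), -1), Add(2, -4)) = Mul(Pow(2, -1), -2) = Mul(Rational(1, 2), -2) = -1)
Function('q')(W) = Add(-1, W) (Function('q')(W) = Add(W, -1) = Add(-1, W))
Mul(Mul(Function('q')(Mul(Function('K')(19, -13), Pow(-348, -1))), Pow(545963, -1)), Pow(-247136, -1)) = Mul(Mul(Add(-1, Mul(0, Pow(-348, -1))), Pow(545963, -1)), Pow(-247136, -1)) = Mul(Mul(Add(-1, Mul(0, Rational(-1, 348))), Rational(1, 545963)), Rational(-1, 247136)) = Mul(Mul(Add(-1, 0), Rational(1, 545963)), Rational(-1, 247136)) = Mul(Mul(-1, Rational(1, 545963)), Rational(-1, 247136)) = Mul(Rational(-1, 545963), Rational(-1, 247136)) = Rational(1, 134927111968)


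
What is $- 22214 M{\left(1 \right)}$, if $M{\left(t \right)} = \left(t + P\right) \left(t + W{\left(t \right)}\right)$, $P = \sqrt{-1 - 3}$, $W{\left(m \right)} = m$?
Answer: $-44428 - 88856 i \approx -44428.0 - 88856.0 i$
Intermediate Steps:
$P = 2 i$ ($P = \sqrt{-1 - 3} = \sqrt{-4} = 2 i \approx 2.0 i$)
$M{\left(t \right)} = 2 t \left(t + 2 i\right)$ ($M{\left(t \right)} = \left(t + 2 i\right) \left(t + t\right) = \left(t + 2 i\right) 2 t = 2 t \left(t + 2 i\right)$)
$- 22214 M{\left(1 \right)} = - 22214 \cdot 2 \cdot 1 \left(1 + 2 i\right) = - 22214 \left(2 + 4 i\right) = -44428 - 88856 i$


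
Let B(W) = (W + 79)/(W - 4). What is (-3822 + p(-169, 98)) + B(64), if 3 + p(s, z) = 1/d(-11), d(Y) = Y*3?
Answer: -2522947/660 ≈ -3822.6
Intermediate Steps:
d(Y) = 3*Y
p(s, z) = -100/33 (p(s, z) = -3 + 1/(3*(-11)) = -3 + 1/(-33) = -3 - 1/33 = -100/33)
B(W) = (79 + W)/(-4 + W)
(-3822 + p(-169, 98)) + B(64) = (-3822 - 100/33) + (79 + 64)/(-4 + 64) = -126226/33 + 143/60 = -2522947/660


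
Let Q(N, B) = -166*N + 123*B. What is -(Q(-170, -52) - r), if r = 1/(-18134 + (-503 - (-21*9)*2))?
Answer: -398484417/18259 ≈ -21824.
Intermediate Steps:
r = -1/18259 (r = 1/(-18134 + (-503 - (-189)*2)) = 1/(-18134 + (-503 - 1*(-378))) = 1/(-18134 + (-503 + 378)) = 1/(-18134 - 125) = 1/(-18259) = -1/18259 ≈ -5.4768e-5)
-(Q(-170, -52) - r) = -((-166*(-170) + 123*(-52)) - 1*(-1/18259)) = -((28220 - 6396) + 1/18259) = -(21824 + 1/18259) = -1*398484417/18259 = -398484417/18259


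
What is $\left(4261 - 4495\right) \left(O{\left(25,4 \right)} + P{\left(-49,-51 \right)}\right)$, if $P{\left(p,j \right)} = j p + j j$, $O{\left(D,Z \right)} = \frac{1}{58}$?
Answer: $- \frac{34608717}{29} \approx -1.1934 \cdot 10^{6}$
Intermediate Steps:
$O{\left(D,Z \right)} = \frac{1}{58}$
$P{\left(p,j \right)} = j^{2} + j p$ ($P{\left(p,j \right)} = j p + j^{2} = j^{2} + j p$)
$\left(4261 - 4495\right) \left(O{\left(25,4 \right)} + P{\left(-49,-51 \right)}\right) = \left(4261 - 4495\right) \left(\frac{1}{58} - 51 \left(-51 - 49\right)\right) = - 234 \left(\frac{1}{58} - -5100\right) = - 234 \left(\frac{1}{58} + 5100\right) = \left(-234\right) \frac{295801}{58} = - \frac{34608717}{29}$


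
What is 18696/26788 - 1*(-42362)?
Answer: 283702988/6697 ≈ 42363.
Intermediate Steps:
18696/26788 - 1*(-42362) = 18696*(1/26788) + 42362 = 4674/6697 + 42362 = 283702988/6697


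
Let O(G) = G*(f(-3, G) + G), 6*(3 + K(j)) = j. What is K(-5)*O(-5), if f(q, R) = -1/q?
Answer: -805/9 ≈ -89.444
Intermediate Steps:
K(j) = -3 + j/6
O(G) = G*(1/3 + G) (O(G) = G*(-1/(-3) + G) = G*(-1*(-1/3) + G) = G*(1/3 + G))
K(-5)*O(-5) = (-3 + (1/6)*(-5))*(-5*(1/3 - 5)) = (-3 - 5/6)*(-5*(-14/3)) = -23/6*70/3 = -805/9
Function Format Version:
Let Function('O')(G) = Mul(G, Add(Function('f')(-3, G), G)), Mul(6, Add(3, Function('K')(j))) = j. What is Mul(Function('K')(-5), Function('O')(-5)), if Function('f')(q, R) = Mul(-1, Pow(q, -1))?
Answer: Rational(-805, 9) ≈ -89.444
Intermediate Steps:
Function('K')(j) = Add(-3, Mul(Rational(1, 6), j))
Function('O')(G) = Mul(G, Add(Rational(1, 3), G)) (Function('O')(G) = Mul(G, Add(Mul(-1, Pow(-3, -1)), G)) = Mul(G, Add(Mul(-1, Rational(-1, 3)), G)) = Mul(G, Add(Rational(1, 3), G)))
Mul(Function('K')(-5), Function('O')(-5)) = Mul(Add(-3, Mul(Rational(1, 6), -5)), Mul(-5, Add(Rational(1, 3), -5))) = Mul(Add(-3, Rational(-5, 6)), Mul(-5, Rational(-14, 3))) = Mul(Rational(-23, 6), Rational(70, 3)) = Rational(-805, 9)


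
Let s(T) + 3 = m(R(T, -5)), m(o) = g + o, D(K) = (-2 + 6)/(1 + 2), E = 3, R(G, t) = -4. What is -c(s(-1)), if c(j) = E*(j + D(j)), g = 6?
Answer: -1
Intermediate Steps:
D(K) = 4/3
m(o) = 6 + o
s(T) = -1 (s(T) = -3 + (6 - 4) = -3 + 2 = -1)
c(j) = 4 + 3*j (c(j) = 3*(j + 4/3) = 3*(4/3 + j) = 4 + 3*j)
-c(s(-1)) = -(4 + 3*(-1)) = -(4 - 3) = -1*1 = -1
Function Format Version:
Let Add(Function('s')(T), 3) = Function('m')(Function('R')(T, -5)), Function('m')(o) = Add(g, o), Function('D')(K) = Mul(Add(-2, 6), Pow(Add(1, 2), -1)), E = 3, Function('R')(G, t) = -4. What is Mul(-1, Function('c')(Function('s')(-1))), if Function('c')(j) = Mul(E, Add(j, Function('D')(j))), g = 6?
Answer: -1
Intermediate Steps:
Function('D')(K) = Rational(4, 3) (Function('D')(K) = Mul(4, Pow(3, -1)) = Mul(4, Rational(1, 3)) = Rational(4, 3))
Function('m')(o) = Add(6, o)
Function('s')(T) = -1 (Function('s')(T) = Add(-3, Add(6, -4)) = Add(-3, 2) = -1)
Function('c')(j) = Add(4, Mul(3, j)) (Function('c')(j) = Mul(3, Add(j, Rational(4, 3))) = Mul(3, Add(Rational(4, 3), j)) = Add(4, Mul(3, j)))
Mul(-1, Function('c')(Function('s')(-1))) = Mul(-1, Add(4, Mul(3, -1))) = Mul(-1, Add(4, -3)) = Mul(-1, 1) = -1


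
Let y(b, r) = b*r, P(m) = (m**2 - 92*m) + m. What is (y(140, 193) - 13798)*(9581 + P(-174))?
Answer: 736346402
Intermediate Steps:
P(m) = m**2 - 91*m
(y(140, 193) - 13798)*(9581 + P(-174)) = (140*193 - 13798)*(9581 - 174*(-91 - 174)) = (27020 - 13798)*(9581 - 174*(-265)) = 13222*(9581 + 46110) = 13222*55691 = 736346402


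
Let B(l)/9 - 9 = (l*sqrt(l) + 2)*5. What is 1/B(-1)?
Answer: 19/3474 + 5*I/3474 ≈ 0.0054692 + 0.0014393*I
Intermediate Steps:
B(l) = 171 + 45*l**(3/2) (B(l) = 81 + 9*((l*sqrt(l) + 2)*5) = 81 + 9*((l**(3/2) + 2)*5) = 81 + 9*((2 + l**(3/2))*5) = 81 + 9*(10 + 5*l**(3/2)) = 81 + (90 + 45*l**(3/2)) = 171 + 45*l**(3/2))
1/B(-1) = 1/(171 + 45*(-1)**(3/2)) = 1/(171 + 45*(-I)) = 1/(171 - 45*I) = (171 + 45*I)/31266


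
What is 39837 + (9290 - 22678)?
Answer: 26449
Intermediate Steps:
39837 + (9290 - 22678) = 39837 - 13388 = 26449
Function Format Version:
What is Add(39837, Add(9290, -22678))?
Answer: 26449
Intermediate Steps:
Add(39837, Add(9290, -22678)) = Add(39837, -13388) = 26449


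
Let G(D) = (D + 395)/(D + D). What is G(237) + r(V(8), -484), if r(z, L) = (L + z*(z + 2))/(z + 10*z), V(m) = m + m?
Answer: 29/132 ≈ 0.21970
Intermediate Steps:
V(m) = 2*m
r(z, L) = (L + z*(2 + z))/(11*z) (r(z, L) = (L + z*(2 + z))/((11*z)) = (L + z*(2 + z))*(1/(11*z)) = (L + z*(2 + z))/(11*z))
G(D) = (395 + D)/(2*D) (G(D) = (395 + D)/((2*D)) = (395 + D)*(1/(2*D)) = (395 + D)/(2*D))
G(237) + r(V(8), -484) = (½)*(395 + 237)/237 + (-484 + (2*8)*(2 + 2*8))/(11*((2*8))) = (½)*(1/237)*632 + (1/11)*(-484 + 16*(2 + 16))/16 = 4/3 + (1/11)*(1/16)*(-484 + 16*18) = 4/3 + (1/11)*(1/16)*(-484 + 288) = 4/3 + (1/11)*(1/16)*(-196) = 4/3 - 49/44 = 29/132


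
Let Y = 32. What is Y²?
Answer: 1024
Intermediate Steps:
Y² = 32² = 1024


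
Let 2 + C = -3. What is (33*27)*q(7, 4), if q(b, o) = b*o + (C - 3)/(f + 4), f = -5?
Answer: 32076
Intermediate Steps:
C = -5 (C = -2 - 3 = -5)
q(b, o) = 8 + b*o (q(b, o) = b*o + (-5 - 3)/(-5 + 4) = b*o - 8/(-1) = b*o - 8*(-1) = b*o + 8 = 8 + b*o)
(33*27)*q(7, 4) = (33*27)*(8 + 7*4) = 891*(8 + 28) = 891*36 = 32076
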